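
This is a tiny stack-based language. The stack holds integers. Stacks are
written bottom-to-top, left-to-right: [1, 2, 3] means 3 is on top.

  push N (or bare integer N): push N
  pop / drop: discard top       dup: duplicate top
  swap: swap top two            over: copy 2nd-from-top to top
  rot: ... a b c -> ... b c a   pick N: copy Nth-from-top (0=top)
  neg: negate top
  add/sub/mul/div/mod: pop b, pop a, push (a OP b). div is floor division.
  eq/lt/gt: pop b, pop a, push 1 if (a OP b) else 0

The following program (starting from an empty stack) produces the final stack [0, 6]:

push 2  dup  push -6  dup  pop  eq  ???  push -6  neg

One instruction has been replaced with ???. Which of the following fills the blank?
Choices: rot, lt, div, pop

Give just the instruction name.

Stack before ???: [2, 0]
Stack after ???:  [0]
Checking each choice:
  rot: stack underflow (need 3, have 2)
  lt: MATCH
  div: division by zero
  pop: produces [2, 6]


Answer: lt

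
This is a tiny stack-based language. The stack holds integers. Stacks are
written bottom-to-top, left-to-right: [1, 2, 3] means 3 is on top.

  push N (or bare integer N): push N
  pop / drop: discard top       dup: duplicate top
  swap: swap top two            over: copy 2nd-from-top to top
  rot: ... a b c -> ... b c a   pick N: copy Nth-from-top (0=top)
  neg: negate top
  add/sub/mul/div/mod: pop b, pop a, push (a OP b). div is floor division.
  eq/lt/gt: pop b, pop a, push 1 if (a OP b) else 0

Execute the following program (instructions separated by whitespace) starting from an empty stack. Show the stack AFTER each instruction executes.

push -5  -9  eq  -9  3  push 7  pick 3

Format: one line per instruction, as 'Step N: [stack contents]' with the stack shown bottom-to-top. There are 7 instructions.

Step 1: [-5]
Step 2: [-5, -9]
Step 3: [0]
Step 4: [0, -9]
Step 5: [0, -9, 3]
Step 6: [0, -9, 3, 7]
Step 7: [0, -9, 3, 7, 0]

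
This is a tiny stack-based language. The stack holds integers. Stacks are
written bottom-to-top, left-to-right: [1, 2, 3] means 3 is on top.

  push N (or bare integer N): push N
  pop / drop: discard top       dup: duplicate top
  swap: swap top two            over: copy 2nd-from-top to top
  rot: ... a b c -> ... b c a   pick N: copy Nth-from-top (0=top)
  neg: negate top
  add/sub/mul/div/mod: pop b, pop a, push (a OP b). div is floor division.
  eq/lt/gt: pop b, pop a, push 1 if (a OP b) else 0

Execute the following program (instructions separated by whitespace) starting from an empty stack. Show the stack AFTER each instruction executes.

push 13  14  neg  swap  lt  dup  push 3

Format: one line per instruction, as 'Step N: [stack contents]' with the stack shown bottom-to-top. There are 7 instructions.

Step 1: [13]
Step 2: [13, 14]
Step 3: [13, -14]
Step 4: [-14, 13]
Step 5: [1]
Step 6: [1, 1]
Step 7: [1, 1, 3]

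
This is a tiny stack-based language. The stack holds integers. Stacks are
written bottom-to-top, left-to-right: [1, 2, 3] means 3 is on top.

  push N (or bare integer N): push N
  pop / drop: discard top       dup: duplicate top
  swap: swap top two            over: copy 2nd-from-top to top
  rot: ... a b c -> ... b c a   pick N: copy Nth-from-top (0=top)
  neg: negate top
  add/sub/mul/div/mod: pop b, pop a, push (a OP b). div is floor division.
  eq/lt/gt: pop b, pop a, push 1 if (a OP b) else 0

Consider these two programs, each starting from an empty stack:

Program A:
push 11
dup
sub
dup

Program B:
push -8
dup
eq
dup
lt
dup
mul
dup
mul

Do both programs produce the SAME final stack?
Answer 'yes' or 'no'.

Program A trace:
  After 'push 11': [11]
  After 'dup': [11, 11]
  After 'sub': [0]
  After 'dup': [0, 0]
Program A final stack: [0, 0]

Program B trace:
  After 'push -8': [-8]
  After 'dup': [-8, -8]
  After 'eq': [1]
  After 'dup': [1, 1]
  After 'lt': [0]
  After 'dup': [0, 0]
  After 'mul': [0]
  After 'dup': [0, 0]
  After 'mul': [0]
Program B final stack: [0]
Same: no

Answer: no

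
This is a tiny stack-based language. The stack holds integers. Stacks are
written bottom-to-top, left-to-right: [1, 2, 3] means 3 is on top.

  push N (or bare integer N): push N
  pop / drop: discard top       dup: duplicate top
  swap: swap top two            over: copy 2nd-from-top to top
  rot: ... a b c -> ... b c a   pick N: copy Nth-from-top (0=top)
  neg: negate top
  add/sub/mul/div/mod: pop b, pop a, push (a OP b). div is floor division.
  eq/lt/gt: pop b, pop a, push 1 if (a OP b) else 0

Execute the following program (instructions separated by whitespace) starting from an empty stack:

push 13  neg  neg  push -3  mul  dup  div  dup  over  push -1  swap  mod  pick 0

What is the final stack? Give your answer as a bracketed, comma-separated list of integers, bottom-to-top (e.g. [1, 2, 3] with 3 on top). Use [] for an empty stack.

After 'push 13': [13]
After 'neg': [-13]
After 'neg': [13]
After 'push -3': [13, -3]
After 'mul': [-39]
After 'dup': [-39, -39]
After 'div': [1]
After 'dup': [1, 1]
After 'over': [1, 1, 1]
After 'push -1': [1, 1, 1, -1]
After 'swap': [1, 1, -1, 1]
After 'mod': [1, 1, 0]
After 'pick 0': [1, 1, 0, 0]

Answer: [1, 1, 0, 0]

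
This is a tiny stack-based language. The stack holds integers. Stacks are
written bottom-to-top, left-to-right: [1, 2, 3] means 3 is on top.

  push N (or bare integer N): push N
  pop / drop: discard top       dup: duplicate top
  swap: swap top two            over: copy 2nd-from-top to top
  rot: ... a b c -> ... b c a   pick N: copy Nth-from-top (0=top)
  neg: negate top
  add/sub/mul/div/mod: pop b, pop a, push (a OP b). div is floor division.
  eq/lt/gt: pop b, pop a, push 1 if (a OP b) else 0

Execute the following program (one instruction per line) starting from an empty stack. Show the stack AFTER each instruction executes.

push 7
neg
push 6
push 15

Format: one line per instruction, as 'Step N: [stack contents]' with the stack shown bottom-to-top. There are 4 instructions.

Step 1: [7]
Step 2: [-7]
Step 3: [-7, 6]
Step 4: [-7, 6, 15]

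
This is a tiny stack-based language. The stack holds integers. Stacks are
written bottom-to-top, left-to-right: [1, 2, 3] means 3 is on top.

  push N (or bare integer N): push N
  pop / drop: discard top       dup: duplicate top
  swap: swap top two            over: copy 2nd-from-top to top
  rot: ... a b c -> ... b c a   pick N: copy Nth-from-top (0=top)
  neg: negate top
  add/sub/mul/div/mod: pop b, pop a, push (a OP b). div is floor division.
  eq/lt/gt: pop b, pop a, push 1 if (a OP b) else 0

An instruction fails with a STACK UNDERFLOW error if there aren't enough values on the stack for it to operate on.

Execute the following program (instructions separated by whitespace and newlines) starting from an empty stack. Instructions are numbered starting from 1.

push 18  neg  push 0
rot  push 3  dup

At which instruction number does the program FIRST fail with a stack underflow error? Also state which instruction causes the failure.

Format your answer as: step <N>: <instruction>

Step 1 ('push 18'): stack = [18], depth = 1
Step 2 ('neg'): stack = [-18], depth = 1
Step 3 ('push 0'): stack = [-18, 0], depth = 2
Step 4 ('rot'): needs 3 value(s) but depth is 2 — STACK UNDERFLOW

Answer: step 4: rot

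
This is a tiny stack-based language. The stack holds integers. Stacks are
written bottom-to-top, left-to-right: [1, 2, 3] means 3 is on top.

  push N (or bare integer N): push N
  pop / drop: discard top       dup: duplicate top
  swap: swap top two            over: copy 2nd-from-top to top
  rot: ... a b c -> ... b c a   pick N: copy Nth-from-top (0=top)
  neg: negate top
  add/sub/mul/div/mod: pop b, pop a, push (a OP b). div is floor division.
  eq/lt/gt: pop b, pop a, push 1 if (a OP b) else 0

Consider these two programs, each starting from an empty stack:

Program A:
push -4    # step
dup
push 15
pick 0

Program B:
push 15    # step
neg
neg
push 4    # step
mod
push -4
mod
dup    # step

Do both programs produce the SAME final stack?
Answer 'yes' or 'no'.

Program A trace:
  After 'push -4': [-4]
  After 'dup': [-4, -4]
  After 'push 15': [-4, -4, 15]
  After 'pick 0': [-4, -4, 15, 15]
Program A final stack: [-4, -4, 15, 15]

Program B trace:
  After 'push 15': [15]
  After 'neg': [-15]
  After 'neg': [15]
  After 'push 4': [15, 4]
  After 'mod': [3]
  After 'push -4': [3, -4]
  After 'mod': [-1]
  After 'dup': [-1, -1]
Program B final stack: [-1, -1]
Same: no

Answer: no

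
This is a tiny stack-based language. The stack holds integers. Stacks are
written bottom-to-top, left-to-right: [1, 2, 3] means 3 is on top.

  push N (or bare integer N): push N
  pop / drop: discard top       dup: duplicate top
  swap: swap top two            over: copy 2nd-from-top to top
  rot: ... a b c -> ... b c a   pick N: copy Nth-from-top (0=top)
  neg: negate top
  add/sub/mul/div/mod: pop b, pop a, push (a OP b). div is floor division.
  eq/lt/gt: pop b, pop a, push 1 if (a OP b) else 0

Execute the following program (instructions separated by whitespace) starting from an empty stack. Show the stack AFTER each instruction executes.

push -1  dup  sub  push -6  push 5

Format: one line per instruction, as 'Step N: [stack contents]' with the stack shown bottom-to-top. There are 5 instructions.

Step 1: [-1]
Step 2: [-1, -1]
Step 3: [0]
Step 4: [0, -6]
Step 5: [0, -6, 5]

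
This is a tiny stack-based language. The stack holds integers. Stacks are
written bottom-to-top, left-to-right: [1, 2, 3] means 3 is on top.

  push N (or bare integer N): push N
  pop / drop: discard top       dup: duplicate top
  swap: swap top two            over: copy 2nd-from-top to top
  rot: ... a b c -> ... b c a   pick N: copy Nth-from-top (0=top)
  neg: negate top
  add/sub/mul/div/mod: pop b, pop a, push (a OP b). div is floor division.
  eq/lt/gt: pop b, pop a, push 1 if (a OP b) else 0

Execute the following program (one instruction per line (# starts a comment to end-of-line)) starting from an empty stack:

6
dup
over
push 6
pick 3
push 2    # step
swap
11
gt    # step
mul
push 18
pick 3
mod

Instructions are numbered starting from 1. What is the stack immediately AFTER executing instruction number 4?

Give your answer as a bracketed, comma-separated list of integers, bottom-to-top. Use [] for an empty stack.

Step 1 ('6'): [6]
Step 2 ('dup'): [6, 6]
Step 3 ('over'): [6, 6, 6]
Step 4 ('push 6'): [6, 6, 6, 6]

Answer: [6, 6, 6, 6]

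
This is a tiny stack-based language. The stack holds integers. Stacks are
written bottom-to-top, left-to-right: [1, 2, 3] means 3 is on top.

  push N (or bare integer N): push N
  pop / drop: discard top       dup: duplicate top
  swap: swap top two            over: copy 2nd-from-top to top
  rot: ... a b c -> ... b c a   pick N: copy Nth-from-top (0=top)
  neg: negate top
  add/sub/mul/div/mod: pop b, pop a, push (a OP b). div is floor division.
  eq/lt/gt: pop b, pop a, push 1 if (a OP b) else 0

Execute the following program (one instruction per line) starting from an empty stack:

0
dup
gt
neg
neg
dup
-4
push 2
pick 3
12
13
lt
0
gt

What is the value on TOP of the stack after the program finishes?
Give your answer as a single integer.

Answer: 1

Derivation:
After 'push 0': [0]
After 'dup': [0, 0]
After 'gt': [0]
After 'neg': [0]
After 'neg': [0]
After 'dup': [0, 0]
After 'push -4': [0, 0, -4]
After 'push 2': [0, 0, -4, 2]
After 'pick 3': [0, 0, -4, 2, 0]
After 'push 12': [0, 0, -4, 2, 0, 12]
After 'push 13': [0, 0, -4, 2, 0, 12, 13]
After 'lt': [0, 0, -4, 2, 0, 1]
After 'push 0': [0, 0, -4, 2, 0, 1, 0]
After 'gt': [0, 0, -4, 2, 0, 1]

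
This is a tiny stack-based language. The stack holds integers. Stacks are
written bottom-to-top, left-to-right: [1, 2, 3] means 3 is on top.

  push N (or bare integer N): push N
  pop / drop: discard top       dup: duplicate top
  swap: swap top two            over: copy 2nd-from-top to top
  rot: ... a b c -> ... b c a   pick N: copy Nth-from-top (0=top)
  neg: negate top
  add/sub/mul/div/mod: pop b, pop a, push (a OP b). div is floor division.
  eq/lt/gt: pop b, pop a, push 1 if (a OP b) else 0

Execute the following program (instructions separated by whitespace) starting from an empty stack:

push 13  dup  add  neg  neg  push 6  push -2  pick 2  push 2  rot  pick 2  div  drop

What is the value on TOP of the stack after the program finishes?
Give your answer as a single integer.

Answer: 2

Derivation:
After 'push 13': [13]
After 'dup': [13, 13]
After 'add': [26]
After 'neg': [-26]
After 'neg': [26]
After 'push 6': [26, 6]
After 'push -2': [26, 6, -2]
After 'pick 2': [26, 6, -2, 26]
After 'push 2': [26, 6, -2, 26, 2]
After 'rot': [26, 6, 26, 2, -2]
After 'pick 2': [26, 6, 26, 2, -2, 26]
After 'div': [26, 6, 26, 2, -1]
After 'drop': [26, 6, 26, 2]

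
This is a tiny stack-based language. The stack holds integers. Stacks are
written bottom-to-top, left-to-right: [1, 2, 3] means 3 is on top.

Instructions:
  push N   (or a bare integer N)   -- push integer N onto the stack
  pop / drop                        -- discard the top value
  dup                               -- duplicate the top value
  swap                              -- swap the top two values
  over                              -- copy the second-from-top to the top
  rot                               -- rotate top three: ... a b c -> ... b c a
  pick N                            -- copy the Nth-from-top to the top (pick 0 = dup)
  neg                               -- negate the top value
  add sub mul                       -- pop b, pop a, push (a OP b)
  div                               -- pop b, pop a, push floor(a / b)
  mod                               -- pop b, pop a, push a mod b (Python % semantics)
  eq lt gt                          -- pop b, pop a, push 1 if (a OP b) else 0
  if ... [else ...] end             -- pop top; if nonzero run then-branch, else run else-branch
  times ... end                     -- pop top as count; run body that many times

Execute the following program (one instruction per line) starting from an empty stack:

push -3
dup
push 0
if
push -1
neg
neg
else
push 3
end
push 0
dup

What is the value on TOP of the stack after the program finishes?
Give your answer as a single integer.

Answer: 0

Derivation:
After 'push -3': [-3]
After 'dup': [-3, -3]
After 'push 0': [-3, -3, 0]
After 'if': [-3, -3]
After 'push 3': [-3, -3, 3]
After 'push 0': [-3, -3, 3, 0]
After 'dup': [-3, -3, 3, 0, 0]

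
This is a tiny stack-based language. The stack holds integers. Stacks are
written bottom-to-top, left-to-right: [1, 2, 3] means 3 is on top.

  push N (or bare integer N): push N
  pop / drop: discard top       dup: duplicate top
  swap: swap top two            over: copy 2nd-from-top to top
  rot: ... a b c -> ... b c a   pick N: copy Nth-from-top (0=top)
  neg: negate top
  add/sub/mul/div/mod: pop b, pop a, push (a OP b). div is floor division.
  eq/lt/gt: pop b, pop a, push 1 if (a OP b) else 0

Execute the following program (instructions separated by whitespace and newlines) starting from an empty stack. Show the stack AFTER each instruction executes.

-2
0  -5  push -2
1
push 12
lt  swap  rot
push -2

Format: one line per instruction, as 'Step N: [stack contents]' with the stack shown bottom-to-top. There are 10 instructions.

Step 1: [-2]
Step 2: [-2, 0]
Step 3: [-2, 0, -5]
Step 4: [-2, 0, -5, -2]
Step 5: [-2, 0, -5, -2, 1]
Step 6: [-2, 0, -5, -2, 1, 12]
Step 7: [-2, 0, -5, -2, 1]
Step 8: [-2, 0, -5, 1, -2]
Step 9: [-2, 0, 1, -2, -5]
Step 10: [-2, 0, 1, -2, -5, -2]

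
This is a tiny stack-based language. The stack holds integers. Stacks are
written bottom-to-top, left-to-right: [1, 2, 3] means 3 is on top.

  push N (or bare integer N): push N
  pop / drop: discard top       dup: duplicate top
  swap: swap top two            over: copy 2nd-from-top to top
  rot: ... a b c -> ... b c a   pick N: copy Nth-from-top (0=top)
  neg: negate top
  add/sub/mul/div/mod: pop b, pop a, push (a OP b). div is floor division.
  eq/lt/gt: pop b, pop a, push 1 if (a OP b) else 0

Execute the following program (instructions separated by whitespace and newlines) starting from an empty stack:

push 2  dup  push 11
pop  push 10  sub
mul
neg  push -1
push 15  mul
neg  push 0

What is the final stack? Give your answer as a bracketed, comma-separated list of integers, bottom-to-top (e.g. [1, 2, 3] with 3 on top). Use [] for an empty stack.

After 'push 2': [2]
After 'dup': [2, 2]
After 'push 11': [2, 2, 11]
After 'pop': [2, 2]
After 'push 10': [2, 2, 10]
After 'sub': [2, -8]
After 'mul': [-16]
After 'neg': [16]
After 'push -1': [16, -1]
After 'push 15': [16, -1, 15]
After 'mul': [16, -15]
After 'neg': [16, 15]
After 'push 0': [16, 15, 0]

Answer: [16, 15, 0]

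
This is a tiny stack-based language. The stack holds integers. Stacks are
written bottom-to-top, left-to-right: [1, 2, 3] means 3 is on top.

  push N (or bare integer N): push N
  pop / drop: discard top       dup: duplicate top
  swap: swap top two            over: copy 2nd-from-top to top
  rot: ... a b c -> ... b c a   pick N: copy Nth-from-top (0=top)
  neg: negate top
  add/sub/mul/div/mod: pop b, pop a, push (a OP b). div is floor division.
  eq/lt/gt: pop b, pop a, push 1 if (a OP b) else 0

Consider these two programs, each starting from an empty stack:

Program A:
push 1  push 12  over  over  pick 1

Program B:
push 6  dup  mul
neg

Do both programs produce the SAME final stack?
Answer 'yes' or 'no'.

Answer: no

Derivation:
Program A trace:
  After 'push 1': [1]
  After 'push 12': [1, 12]
  After 'over': [1, 12, 1]
  After 'over': [1, 12, 1, 12]
  After 'pick 1': [1, 12, 1, 12, 1]
Program A final stack: [1, 12, 1, 12, 1]

Program B trace:
  After 'push 6': [6]
  After 'dup': [6, 6]
  After 'mul': [36]
  After 'neg': [-36]
Program B final stack: [-36]
Same: no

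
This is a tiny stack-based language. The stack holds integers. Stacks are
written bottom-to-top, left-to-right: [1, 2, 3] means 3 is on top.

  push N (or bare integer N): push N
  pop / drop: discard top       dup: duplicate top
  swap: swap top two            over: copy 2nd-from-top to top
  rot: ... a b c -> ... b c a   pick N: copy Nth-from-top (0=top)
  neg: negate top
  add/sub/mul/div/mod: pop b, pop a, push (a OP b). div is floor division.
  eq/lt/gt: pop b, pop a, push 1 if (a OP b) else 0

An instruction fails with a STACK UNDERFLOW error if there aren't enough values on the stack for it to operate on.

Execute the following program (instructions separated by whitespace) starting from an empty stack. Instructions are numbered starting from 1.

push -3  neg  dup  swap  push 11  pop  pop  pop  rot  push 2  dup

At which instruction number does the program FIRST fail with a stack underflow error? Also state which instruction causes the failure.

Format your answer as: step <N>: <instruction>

Step 1 ('push -3'): stack = [-3], depth = 1
Step 2 ('neg'): stack = [3], depth = 1
Step 3 ('dup'): stack = [3, 3], depth = 2
Step 4 ('swap'): stack = [3, 3], depth = 2
Step 5 ('push 11'): stack = [3, 3, 11], depth = 3
Step 6 ('pop'): stack = [3, 3], depth = 2
Step 7 ('pop'): stack = [3], depth = 1
Step 8 ('pop'): stack = [], depth = 0
Step 9 ('rot'): needs 3 value(s) but depth is 0 — STACK UNDERFLOW

Answer: step 9: rot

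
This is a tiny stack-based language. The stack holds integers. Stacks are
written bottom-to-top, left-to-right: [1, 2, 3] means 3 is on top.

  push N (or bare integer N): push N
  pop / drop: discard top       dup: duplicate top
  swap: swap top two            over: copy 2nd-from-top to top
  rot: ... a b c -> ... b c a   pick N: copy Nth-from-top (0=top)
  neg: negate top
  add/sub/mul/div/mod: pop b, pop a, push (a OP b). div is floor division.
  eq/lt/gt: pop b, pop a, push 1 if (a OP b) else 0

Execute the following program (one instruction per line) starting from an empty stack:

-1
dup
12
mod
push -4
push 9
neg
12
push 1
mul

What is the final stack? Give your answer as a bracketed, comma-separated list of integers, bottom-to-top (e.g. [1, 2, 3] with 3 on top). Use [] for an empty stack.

After 'push -1': [-1]
After 'dup': [-1, -1]
After 'push 12': [-1, -1, 12]
After 'mod': [-1, 11]
After 'push -4': [-1, 11, -4]
After 'push 9': [-1, 11, -4, 9]
After 'neg': [-1, 11, -4, -9]
After 'push 12': [-1, 11, -4, -9, 12]
After 'push 1': [-1, 11, -4, -9, 12, 1]
After 'mul': [-1, 11, -4, -9, 12]

Answer: [-1, 11, -4, -9, 12]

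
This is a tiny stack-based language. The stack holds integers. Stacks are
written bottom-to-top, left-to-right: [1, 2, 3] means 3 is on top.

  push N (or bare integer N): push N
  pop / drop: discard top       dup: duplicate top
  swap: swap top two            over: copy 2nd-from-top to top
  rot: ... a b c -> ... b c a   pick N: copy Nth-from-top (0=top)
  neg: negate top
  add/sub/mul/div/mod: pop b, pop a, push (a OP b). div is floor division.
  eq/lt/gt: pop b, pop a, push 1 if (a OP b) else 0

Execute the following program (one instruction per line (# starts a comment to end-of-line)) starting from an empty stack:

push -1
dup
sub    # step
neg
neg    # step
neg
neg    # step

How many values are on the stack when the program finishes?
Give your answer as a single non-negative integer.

After 'push -1': stack = [-1] (depth 1)
After 'dup': stack = [-1, -1] (depth 2)
After 'sub': stack = [0] (depth 1)
After 'neg': stack = [0] (depth 1)
After 'neg': stack = [0] (depth 1)
After 'neg': stack = [0] (depth 1)
After 'neg': stack = [0] (depth 1)

Answer: 1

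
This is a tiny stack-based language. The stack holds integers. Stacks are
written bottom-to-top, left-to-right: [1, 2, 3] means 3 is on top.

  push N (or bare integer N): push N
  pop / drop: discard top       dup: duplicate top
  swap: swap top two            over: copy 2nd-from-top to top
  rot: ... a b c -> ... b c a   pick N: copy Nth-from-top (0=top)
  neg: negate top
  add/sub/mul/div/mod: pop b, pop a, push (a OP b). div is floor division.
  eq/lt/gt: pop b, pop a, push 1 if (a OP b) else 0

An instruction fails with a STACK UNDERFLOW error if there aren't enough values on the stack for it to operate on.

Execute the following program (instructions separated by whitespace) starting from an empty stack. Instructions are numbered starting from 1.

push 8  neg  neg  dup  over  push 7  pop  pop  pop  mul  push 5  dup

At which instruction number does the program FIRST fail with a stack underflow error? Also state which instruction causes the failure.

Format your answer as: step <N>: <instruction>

Answer: step 10: mul

Derivation:
Step 1 ('push 8'): stack = [8], depth = 1
Step 2 ('neg'): stack = [-8], depth = 1
Step 3 ('neg'): stack = [8], depth = 1
Step 4 ('dup'): stack = [8, 8], depth = 2
Step 5 ('over'): stack = [8, 8, 8], depth = 3
Step 6 ('push 7'): stack = [8, 8, 8, 7], depth = 4
Step 7 ('pop'): stack = [8, 8, 8], depth = 3
Step 8 ('pop'): stack = [8, 8], depth = 2
Step 9 ('pop'): stack = [8], depth = 1
Step 10 ('mul'): needs 2 value(s) but depth is 1 — STACK UNDERFLOW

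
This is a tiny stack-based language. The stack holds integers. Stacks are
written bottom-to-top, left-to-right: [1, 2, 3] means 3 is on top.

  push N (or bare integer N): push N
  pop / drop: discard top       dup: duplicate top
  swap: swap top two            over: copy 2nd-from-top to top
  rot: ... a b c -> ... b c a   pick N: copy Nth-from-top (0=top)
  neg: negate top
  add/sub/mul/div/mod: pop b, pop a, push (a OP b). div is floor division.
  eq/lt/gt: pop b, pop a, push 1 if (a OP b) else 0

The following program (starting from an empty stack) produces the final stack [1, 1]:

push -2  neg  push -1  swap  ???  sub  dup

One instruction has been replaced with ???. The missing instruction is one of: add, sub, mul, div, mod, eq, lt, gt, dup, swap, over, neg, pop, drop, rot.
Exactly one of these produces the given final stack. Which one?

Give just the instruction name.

Stack before ???: [-1, 2]
Stack after ???:  [-1, -2]
The instruction that transforms [-1, 2] -> [-1, -2] is: neg

Answer: neg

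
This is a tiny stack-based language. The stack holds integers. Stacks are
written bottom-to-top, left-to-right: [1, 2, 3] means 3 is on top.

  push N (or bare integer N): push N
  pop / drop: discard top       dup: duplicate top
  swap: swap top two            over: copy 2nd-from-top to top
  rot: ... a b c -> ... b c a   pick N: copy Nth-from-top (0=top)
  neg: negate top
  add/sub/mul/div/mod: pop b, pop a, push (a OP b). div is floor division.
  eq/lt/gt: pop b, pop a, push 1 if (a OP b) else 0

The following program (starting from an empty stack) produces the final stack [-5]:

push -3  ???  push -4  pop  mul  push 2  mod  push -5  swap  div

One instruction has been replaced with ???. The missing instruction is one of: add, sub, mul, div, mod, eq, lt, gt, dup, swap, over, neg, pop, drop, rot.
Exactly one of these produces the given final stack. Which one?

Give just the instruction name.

Answer: dup

Derivation:
Stack before ???: [-3]
Stack after ???:  [-3, -3]
The instruction that transforms [-3] -> [-3, -3] is: dup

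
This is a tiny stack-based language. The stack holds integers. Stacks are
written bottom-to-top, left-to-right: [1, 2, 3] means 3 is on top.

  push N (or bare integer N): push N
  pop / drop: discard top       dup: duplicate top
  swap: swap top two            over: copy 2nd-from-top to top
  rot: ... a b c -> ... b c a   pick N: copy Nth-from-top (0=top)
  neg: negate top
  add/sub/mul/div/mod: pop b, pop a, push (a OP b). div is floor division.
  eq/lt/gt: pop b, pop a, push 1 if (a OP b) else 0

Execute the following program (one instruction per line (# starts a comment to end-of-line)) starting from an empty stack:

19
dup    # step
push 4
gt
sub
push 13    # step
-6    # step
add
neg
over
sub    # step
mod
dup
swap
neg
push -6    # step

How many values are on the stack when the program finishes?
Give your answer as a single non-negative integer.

After 'push 19': stack = [19] (depth 1)
After 'dup': stack = [19, 19] (depth 2)
After 'push 4': stack = [19, 19, 4] (depth 3)
After 'gt': stack = [19, 1] (depth 2)
After 'sub': stack = [18] (depth 1)
After 'push 13': stack = [18, 13] (depth 2)
After 'push -6': stack = [18, 13, -6] (depth 3)
After 'add': stack = [18, 7] (depth 2)
After 'neg': stack = [18, -7] (depth 2)
After 'over': stack = [18, -7, 18] (depth 3)
After 'sub': stack = [18, -25] (depth 2)
After 'mod': stack = [-7] (depth 1)
After 'dup': stack = [-7, -7] (depth 2)
After 'swap': stack = [-7, -7] (depth 2)
After 'neg': stack = [-7, 7] (depth 2)
After 'push -6': stack = [-7, 7, -6] (depth 3)

Answer: 3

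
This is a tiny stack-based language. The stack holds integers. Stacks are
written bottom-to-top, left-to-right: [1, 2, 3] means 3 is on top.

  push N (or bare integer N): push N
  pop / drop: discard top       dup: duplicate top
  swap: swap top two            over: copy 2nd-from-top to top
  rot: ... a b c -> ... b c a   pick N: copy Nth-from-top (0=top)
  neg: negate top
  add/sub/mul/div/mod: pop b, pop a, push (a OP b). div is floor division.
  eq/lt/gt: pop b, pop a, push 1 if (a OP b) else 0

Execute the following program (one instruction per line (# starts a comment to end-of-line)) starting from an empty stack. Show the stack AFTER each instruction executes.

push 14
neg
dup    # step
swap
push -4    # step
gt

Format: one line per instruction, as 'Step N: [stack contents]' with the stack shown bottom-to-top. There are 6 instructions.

Step 1: [14]
Step 2: [-14]
Step 3: [-14, -14]
Step 4: [-14, -14]
Step 5: [-14, -14, -4]
Step 6: [-14, 0]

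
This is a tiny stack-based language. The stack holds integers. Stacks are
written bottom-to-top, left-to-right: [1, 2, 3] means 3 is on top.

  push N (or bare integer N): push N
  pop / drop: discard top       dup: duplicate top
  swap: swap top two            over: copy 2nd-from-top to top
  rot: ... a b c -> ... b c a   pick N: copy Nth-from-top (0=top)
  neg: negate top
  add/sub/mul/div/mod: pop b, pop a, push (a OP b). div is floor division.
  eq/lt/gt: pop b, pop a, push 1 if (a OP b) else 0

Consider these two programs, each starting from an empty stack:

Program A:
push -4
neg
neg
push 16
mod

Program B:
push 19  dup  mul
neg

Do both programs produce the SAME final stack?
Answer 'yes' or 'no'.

Answer: no

Derivation:
Program A trace:
  After 'push -4': [-4]
  After 'neg': [4]
  After 'neg': [-4]
  After 'push 16': [-4, 16]
  After 'mod': [12]
Program A final stack: [12]

Program B trace:
  After 'push 19': [19]
  After 'dup': [19, 19]
  After 'mul': [361]
  After 'neg': [-361]
Program B final stack: [-361]
Same: no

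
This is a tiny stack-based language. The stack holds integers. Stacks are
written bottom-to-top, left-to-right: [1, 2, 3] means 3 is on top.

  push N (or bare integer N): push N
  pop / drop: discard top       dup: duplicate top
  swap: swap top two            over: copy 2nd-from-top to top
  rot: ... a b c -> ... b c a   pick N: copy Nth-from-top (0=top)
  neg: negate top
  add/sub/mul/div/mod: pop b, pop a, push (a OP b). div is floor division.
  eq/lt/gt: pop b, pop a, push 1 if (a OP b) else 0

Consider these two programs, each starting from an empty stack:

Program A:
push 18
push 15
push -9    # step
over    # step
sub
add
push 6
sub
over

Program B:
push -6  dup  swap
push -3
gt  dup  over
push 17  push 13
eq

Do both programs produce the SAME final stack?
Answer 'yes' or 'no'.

Answer: no

Derivation:
Program A trace:
  After 'push 18': [18]
  After 'push 15': [18, 15]
  After 'push -9': [18, 15, -9]
  After 'over': [18, 15, -9, 15]
  After 'sub': [18, 15, -24]
  After 'add': [18, -9]
  After 'push 6': [18, -9, 6]
  After 'sub': [18, -15]
  After 'over': [18, -15, 18]
Program A final stack: [18, -15, 18]

Program B trace:
  After 'push -6': [-6]
  After 'dup': [-6, -6]
  After 'swap': [-6, -6]
  After 'push -3': [-6, -6, -3]
  After 'gt': [-6, 0]
  After 'dup': [-6, 0, 0]
  After 'over': [-6, 0, 0, 0]
  After 'push 17': [-6, 0, 0, 0, 17]
  After 'push 13': [-6, 0, 0, 0, 17, 13]
  After 'eq': [-6, 0, 0, 0, 0]
Program B final stack: [-6, 0, 0, 0, 0]
Same: no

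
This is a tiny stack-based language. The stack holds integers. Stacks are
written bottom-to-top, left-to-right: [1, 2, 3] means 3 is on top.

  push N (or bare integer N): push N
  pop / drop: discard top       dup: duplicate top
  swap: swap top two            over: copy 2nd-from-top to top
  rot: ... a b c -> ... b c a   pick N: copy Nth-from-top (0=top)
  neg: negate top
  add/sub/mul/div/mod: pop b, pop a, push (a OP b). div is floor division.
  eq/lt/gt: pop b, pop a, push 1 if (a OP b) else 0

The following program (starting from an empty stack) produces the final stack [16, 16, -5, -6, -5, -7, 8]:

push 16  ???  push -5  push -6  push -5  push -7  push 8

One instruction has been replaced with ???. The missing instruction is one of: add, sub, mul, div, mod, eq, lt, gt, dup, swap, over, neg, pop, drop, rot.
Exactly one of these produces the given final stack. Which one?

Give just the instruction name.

Stack before ???: [16]
Stack after ???:  [16, 16]
The instruction that transforms [16] -> [16, 16] is: dup

Answer: dup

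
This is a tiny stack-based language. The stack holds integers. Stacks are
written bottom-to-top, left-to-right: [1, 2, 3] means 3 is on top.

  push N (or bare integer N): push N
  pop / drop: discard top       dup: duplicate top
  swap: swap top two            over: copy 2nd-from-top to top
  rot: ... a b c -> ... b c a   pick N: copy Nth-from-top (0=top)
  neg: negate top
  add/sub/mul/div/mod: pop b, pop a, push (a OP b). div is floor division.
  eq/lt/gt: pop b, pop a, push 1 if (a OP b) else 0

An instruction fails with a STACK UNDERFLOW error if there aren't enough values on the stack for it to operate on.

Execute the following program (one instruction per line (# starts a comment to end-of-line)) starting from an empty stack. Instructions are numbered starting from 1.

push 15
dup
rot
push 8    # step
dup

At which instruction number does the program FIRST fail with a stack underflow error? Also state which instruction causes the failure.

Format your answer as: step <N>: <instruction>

Step 1 ('push 15'): stack = [15], depth = 1
Step 2 ('dup'): stack = [15, 15], depth = 2
Step 3 ('rot'): needs 3 value(s) but depth is 2 — STACK UNDERFLOW

Answer: step 3: rot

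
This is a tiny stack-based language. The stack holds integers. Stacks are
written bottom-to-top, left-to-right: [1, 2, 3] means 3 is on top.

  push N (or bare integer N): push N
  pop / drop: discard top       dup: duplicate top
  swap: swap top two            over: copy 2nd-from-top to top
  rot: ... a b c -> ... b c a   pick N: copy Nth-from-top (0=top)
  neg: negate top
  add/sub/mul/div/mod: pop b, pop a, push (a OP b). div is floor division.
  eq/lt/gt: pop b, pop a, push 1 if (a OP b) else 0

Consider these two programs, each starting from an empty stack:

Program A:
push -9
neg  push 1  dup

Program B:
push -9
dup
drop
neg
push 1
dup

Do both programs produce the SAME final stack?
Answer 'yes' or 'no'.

Program A trace:
  After 'push -9': [-9]
  After 'neg': [9]
  After 'push 1': [9, 1]
  After 'dup': [9, 1, 1]
Program A final stack: [9, 1, 1]

Program B trace:
  After 'push -9': [-9]
  After 'dup': [-9, -9]
  After 'drop': [-9]
  After 'neg': [9]
  After 'push 1': [9, 1]
  After 'dup': [9, 1, 1]
Program B final stack: [9, 1, 1]
Same: yes

Answer: yes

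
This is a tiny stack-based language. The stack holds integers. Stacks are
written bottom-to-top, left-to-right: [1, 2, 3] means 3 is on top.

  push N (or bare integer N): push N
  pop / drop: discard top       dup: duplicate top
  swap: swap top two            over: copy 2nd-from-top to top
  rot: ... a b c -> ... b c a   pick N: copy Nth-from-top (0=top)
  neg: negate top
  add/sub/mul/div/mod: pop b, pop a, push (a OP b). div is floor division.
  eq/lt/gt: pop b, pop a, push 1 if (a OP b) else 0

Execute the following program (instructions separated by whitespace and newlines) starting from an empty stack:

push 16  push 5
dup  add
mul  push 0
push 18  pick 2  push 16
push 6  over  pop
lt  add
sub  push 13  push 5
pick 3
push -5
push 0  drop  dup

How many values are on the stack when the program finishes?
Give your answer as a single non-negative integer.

After 'push 16': stack = [16] (depth 1)
After 'push 5': stack = [16, 5] (depth 2)
After 'dup': stack = [16, 5, 5] (depth 3)
After 'add': stack = [16, 10] (depth 2)
After 'mul': stack = [160] (depth 1)
After 'push 0': stack = [160, 0] (depth 2)
After 'push 18': stack = [160, 0, 18] (depth 3)
After 'pick 2': stack = [160, 0, 18, 160] (depth 4)
After 'push 16': stack = [160, 0, 18, 160, 16] (depth 5)
After 'push 6': stack = [160, 0, 18, 160, 16, 6] (depth 6)
  ...
After 'lt': stack = [160, 0, 18, 160, 0] (depth 5)
After 'add': stack = [160, 0, 18, 160] (depth 4)
After 'sub': stack = [160, 0, -142] (depth 3)
After 'push 13': stack = [160, 0, -142, 13] (depth 4)
After 'push 5': stack = [160, 0, -142, 13, 5] (depth 5)
After 'pick 3': stack = [160, 0, -142, 13, 5, 0] (depth 6)
After 'push -5': stack = [160, 0, -142, 13, 5, 0, -5] (depth 7)
After 'push 0': stack = [160, 0, -142, 13, 5, 0, -5, 0] (depth 8)
After 'drop': stack = [160, 0, -142, 13, 5, 0, -5] (depth 7)
After 'dup': stack = [160, 0, -142, 13, 5, 0, -5, -5] (depth 8)

Answer: 8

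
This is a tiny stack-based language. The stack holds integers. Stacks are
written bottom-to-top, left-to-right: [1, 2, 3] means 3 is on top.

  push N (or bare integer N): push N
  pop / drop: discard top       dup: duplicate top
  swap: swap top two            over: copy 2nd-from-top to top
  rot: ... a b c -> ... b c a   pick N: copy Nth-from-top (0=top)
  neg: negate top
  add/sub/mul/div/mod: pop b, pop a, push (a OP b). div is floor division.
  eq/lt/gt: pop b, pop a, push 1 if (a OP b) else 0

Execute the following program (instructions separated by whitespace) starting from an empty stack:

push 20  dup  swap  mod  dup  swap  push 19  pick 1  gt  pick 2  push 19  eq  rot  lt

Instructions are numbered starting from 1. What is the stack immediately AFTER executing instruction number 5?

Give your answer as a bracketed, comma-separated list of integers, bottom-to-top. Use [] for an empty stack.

Step 1 ('push 20'): [20]
Step 2 ('dup'): [20, 20]
Step 3 ('swap'): [20, 20]
Step 4 ('mod'): [0]
Step 5 ('dup'): [0, 0]

Answer: [0, 0]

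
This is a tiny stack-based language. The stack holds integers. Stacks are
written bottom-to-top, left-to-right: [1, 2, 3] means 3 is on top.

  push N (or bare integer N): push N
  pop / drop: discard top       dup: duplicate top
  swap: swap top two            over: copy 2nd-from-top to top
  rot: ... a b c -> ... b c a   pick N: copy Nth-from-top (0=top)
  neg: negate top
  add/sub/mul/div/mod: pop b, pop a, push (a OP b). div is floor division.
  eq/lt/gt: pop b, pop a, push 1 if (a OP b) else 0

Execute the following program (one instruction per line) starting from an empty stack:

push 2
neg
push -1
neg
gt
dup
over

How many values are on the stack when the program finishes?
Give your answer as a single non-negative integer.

After 'push 2': stack = [2] (depth 1)
After 'neg': stack = [-2] (depth 1)
After 'push -1': stack = [-2, -1] (depth 2)
After 'neg': stack = [-2, 1] (depth 2)
After 'gt': stack = [0] (depth 1)
After 'dup': stack = [0, 0] (depth 2)
After 'over': stack = [0, 0, 0] (depth 3)

Answer: 3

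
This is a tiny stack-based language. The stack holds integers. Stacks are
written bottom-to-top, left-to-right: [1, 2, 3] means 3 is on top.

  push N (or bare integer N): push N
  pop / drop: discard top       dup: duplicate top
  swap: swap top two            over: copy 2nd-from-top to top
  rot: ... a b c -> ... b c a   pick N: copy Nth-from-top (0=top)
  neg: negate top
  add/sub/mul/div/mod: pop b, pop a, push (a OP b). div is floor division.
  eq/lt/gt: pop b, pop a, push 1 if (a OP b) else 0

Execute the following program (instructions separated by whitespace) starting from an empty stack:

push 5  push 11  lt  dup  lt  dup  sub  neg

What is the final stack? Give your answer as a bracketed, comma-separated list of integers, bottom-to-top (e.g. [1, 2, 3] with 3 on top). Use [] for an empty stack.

Answer: [0]

Derivation:
After 'push 5': [5]
After 'push 11': [5, 11]
After 'lt': [1]
After 'dup': [1, 1]
After 'lt': [0]
After 'dup': [0, 0]
After 'sub': [0]
After 'neg': [0]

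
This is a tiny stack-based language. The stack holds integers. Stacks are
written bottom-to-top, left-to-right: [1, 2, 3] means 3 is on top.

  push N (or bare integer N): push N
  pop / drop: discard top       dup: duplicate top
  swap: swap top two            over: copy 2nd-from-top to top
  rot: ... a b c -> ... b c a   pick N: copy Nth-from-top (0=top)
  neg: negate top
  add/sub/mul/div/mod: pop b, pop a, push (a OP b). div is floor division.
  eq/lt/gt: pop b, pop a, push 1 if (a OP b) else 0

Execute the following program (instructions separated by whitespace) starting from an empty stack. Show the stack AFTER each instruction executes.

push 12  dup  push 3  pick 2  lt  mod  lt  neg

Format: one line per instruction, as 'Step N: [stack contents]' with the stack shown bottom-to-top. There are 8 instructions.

Step 1: [12]
Step 2: [12, 12]
Step 3: [12, 12, 3]
Step 4: [12, 12, 3, 12]
Step 5: [12, 12, 1]
Step 6: [12, 0]
Step 7: [0]
Step 8: [0]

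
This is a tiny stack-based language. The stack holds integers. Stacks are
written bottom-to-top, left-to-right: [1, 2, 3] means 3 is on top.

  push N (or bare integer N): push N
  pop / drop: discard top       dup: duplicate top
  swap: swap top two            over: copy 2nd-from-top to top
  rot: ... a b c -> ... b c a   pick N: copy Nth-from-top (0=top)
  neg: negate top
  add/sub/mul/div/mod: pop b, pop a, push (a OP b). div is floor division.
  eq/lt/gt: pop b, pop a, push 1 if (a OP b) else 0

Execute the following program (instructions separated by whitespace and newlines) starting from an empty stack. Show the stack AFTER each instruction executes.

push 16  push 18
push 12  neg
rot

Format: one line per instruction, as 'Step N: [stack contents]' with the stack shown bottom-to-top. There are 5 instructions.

Step 1: [16]
Step 2: [16, 18]
Step 3: [16, 18, 12]
Step 4: [16, 18, -12]
Step 5: [18, -12, 16]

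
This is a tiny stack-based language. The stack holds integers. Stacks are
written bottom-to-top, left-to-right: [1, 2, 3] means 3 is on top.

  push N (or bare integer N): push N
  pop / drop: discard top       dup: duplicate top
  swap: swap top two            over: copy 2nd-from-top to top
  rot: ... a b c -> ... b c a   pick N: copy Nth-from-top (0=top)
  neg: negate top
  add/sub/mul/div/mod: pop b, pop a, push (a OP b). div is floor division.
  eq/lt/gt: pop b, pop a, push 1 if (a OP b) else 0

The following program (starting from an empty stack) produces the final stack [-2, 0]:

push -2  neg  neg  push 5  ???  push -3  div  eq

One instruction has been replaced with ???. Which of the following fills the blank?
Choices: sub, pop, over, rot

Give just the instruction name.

Answer: over

Derivation:
Stack before ???: [-2, 5]
Stack after ???:  [-2, 5, -2]
Checking each choice:
  sub: stack underflow (need 2, have 1)
  pop: stack underflow (need 2, have 1)
  over: MATCH
  rot: stack underflow (need 3, have 2)
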